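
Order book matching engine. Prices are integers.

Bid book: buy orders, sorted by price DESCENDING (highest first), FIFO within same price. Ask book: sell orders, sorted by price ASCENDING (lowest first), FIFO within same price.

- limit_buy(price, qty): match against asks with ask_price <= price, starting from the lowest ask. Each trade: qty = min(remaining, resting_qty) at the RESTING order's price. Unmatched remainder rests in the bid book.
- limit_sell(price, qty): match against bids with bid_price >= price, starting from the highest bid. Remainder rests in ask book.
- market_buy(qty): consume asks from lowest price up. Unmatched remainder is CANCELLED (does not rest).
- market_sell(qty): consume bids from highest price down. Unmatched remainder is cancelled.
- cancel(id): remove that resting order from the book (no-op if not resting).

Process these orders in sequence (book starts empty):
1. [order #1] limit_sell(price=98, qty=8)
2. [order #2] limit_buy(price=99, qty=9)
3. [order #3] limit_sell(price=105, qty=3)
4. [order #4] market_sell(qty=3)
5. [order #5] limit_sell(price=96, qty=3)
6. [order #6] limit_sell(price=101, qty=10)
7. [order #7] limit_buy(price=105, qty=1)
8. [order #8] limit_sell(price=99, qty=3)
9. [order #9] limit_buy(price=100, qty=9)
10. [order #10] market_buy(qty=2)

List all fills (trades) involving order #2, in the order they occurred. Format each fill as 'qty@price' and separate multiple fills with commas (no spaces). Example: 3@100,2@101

After op 1 [order #1] limit_sell(price=98, qty=8): fills=none; bids=[-] asks=[#1:8@98]
After op 2 [order #2] limit_buy(price=99, qty=9): fills=#2x#1:8@98; bids=[#2:1@99] asks=[-]
After op 3 [order #3] limit_sell(price=105, qty=3): fills=none; bids=[#2:1@99] asks=[#3:3@105]
After op 4 [order #4] market_sell(qty=3): fills=#2x#4:1@99; bids=[-] asks=[#3:3@105]
After op 5 [order #5] limit_sell(price=96, qty=3): fills=none; bids=[-] asks=[#5:3@96 #3:3@105]
After op 6 [order #6] limit_sell(price=101, qty=10): fills=none; bids=[-] asks=[#5:3@96 #6:10@101 #3:3@105]
After op 7 [order #7] limit_buy(price=105, qty=1): fills=#7x#5:1@96; bids=[-] asks=[#5:2@96 #6:10@101 #3:3@105]
After op 8 [order #8] limit_sell(price=99, qty=3): fills=none; bids=[-] asks=[#5:2@96 #8:3@99 #6:10@101 #3:3@105]
After op 9 [order #9] limit_buy(price=100, qty=9): fills=#9x#5:2@96 #9x#8:3@99; bids=[#9:4@100] asks=[#6:10@101 #3:3@105]
After op 10 [order #10] market_buy(qty=2): fills=#10x#6:2@101; bids=[#9:4@100] asks=[#6:8@101 #3:3@105]

Answer: 8@98,1@99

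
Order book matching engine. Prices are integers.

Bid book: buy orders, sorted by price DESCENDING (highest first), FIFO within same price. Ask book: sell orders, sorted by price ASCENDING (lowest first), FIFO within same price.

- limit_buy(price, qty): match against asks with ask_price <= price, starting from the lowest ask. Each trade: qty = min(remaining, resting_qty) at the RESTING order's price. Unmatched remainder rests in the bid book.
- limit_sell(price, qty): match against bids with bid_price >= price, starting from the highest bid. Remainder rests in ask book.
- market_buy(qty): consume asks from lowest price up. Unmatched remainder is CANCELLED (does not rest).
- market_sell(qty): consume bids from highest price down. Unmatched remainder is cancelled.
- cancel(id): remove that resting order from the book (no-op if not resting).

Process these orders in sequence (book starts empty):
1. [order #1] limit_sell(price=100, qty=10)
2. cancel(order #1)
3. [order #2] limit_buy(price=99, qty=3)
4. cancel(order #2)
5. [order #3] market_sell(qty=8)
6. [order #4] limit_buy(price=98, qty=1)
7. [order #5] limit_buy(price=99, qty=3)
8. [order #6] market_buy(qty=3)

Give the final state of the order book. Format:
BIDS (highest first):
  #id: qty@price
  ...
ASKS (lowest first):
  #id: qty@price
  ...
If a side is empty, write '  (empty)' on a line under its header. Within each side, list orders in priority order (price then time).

Answer: BIDS (highest first):
  #5: 3@99
  #4: 1@98
ASKS (lowest first):
  (empty)

Derivation:
After op 1 [order #1] limit_sell(price=100, qty=10): fills=none; bids=[-] asks=[#1:10@100]
After op 2 cancel(order #1): fills=none; bids=[-] asks=[-]
After op 3 [order #2] limit_buy(price=99, qty=3): fills=none; bids=[#2:3@99] asks=[-]
After op 4 cancel(order #2): fills=none; bids=[-] asks=[-]
After op 5 [order #3] market_sell(qty=8): fills=none; bids=[-] asks=[-]
After op 6 [order #4] limit_buy(price=98, qty=1): fills=none; bids=[#4:1@98] asks=[-]
After op 7 [order #5] limit_buy(price=99, qty=3): fills=none; bids=[#5:3@99 #4:1@98] asks=[-]
After op 8 [order #6] market_buy(qty=3): fills=none; bids=[#5:3@99 #4:1@98] asks=[-]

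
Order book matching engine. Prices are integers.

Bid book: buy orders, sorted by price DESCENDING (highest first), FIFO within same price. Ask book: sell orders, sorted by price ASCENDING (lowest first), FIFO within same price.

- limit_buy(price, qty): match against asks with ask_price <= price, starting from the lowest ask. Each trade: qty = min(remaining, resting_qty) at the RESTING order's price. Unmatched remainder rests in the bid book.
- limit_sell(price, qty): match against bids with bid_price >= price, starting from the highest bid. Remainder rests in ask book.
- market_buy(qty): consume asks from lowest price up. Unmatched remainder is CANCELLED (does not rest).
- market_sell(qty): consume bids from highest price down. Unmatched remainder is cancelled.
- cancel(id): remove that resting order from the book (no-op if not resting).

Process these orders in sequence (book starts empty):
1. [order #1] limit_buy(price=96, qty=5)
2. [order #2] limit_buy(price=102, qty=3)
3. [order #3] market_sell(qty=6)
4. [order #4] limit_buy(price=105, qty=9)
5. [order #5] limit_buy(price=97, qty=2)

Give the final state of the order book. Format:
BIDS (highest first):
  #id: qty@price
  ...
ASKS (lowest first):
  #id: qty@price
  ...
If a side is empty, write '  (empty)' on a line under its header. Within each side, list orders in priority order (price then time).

Answer: BIDS (highest first):
  #4: 9@105
  #5: 2@97
  #1: 2@96
ASKS (lowest first):
  (empty)

Derivation:
After op 1 [order #1] limit_buy(price=96, qty=5): fills=none; bids=[#1:5@96] asks=[-]
After op 2 [order #2] limit_buy(price=102, qty=3): fills=none; bids=[#2:3@102 #1:5@96] asks=[-]
After op 3 [order #3] market_sell(qty=6): fills=#2x#3:3@102 #1x#3:3@96; bids=[#1:2@96] asks=[-]
After op 4 [order #4] limit_buy(price=105, qty=9): fills=none; bids=[#4:9@105 #1:2@96] asks=[-]
After op 5 [order #5] limit_buy(price=97, qty=2): fills=none; bids=[#4:9@105 #5:2@97 #1:2@96] asks=[-]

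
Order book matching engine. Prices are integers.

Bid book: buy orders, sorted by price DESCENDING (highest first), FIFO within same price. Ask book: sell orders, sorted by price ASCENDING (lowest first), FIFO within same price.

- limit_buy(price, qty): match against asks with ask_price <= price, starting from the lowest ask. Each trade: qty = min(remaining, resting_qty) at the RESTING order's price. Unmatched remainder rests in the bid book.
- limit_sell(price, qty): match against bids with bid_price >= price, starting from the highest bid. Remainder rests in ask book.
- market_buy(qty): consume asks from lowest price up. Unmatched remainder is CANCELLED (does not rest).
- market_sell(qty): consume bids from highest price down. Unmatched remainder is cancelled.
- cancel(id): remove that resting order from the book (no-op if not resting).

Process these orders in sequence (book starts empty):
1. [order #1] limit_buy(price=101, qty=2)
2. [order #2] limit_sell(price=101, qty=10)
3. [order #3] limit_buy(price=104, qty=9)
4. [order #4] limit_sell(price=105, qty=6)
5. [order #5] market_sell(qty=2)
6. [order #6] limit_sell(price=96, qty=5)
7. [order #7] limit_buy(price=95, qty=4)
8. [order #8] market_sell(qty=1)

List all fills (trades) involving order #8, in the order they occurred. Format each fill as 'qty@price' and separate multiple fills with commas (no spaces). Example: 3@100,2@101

Answer: 1@95

Derivation:
After op 1 [order #1] limit_buy(price=101, qty=2): fills=none; bids=[#1:2@101] asks=[-]
After op 2 [order #2] limit_sell(price=101, qty=10): fills=#1x#2:2@101; bids=[-] asks=[#2:8@101]
After op 3 [order #3] limit_buy(price=104, qty=9): fills=#3x#2:8@101; bids=[#3:1@104] asks=[-]
After op 4 [order #4] limit_sell(price=105, qty=6): fills=none; bids=[#3:1@104] asks=[#4:6@105]
After op 5 [order #5] market_sell(qty=2): fills=#3x#5:1@104; bids=[-] asks=[#4:6@105]
After op 6 [order #6] limit_sell(price=96, qty=5): fills=none; bids=[-] asks=[#6:5@96 #4:6@105]
After op 7 [order #7] limit_buy(price=95, qty=4): fills=none; bids=[#7:4@95] asks=[#6:5@96 #4:6@105]
After op 8 [order #8] market_sell(qty=1): fills=#7x#8:1@95; bids=[#7:3@95] asks=[#6:5@96 #4:6@105]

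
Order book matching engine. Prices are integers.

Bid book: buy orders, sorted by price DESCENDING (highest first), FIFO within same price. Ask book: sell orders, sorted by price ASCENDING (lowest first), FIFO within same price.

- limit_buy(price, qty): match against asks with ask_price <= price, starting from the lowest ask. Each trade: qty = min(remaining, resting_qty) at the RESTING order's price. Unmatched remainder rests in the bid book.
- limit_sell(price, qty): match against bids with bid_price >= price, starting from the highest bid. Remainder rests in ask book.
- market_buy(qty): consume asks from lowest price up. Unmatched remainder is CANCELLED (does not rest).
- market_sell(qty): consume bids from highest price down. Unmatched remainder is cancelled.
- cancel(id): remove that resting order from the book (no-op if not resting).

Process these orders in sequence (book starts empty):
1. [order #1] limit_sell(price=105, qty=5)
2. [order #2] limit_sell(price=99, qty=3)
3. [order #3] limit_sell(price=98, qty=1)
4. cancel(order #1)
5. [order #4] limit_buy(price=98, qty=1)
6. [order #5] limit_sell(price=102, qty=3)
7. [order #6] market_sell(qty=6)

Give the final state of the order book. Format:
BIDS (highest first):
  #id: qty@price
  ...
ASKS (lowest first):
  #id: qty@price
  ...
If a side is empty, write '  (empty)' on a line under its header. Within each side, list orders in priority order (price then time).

After op 1 [order #1] limit_sell(price=105, qty=5): fills=none; bids=[-] asks=[#1:5@105]
After op 2 [order #2] limit_sell(price=99, qty=3): fills=none; bids=[-] asks=[#2:3@99 #1:5@105]
After op 3 [order #3] limit_sell(price=98, qty=1): fills=none; bids=[-] asks=[#3:1@98 #2:3@99 #1:5@105]
After op 4 cancel(order #1): fills=none; bids=[-] asks=[#3:1@98 #2:3@99]
After op 5 [order #4] limit_buy(price=98, qty=1): fills=#4x#3:1@98; bids=[-] asks=[#2:3@99]
After op 6 [order #5] limit_sell(price=102, qty=3): fills=none; bids=[-] asks=[#2:3@99 #5:3@102]
After op 7 [order #6] market_sell(qty=6): fills=none; bids=[-] asks=[#2:3@99 #5:3@102]

Answer: BIDS (highest first):
  (empty)
ASKS (lowest first):
  #2: 3@99
  #5: 3@102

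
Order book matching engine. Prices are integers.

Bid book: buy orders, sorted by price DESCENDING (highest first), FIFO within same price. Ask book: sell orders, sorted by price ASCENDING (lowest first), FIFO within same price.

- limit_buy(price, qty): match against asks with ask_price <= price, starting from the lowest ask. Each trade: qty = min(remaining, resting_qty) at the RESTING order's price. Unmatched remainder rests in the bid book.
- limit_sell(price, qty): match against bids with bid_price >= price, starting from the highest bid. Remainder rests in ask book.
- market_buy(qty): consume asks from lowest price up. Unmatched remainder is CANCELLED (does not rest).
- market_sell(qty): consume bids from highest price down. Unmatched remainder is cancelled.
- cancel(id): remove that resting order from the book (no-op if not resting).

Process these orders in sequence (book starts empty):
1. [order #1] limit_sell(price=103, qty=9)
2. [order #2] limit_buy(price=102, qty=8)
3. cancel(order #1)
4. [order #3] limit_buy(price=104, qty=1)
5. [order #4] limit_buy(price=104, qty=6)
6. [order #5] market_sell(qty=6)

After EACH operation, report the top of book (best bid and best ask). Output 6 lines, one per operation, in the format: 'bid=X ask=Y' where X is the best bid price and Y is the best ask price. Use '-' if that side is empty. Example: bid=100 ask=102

After op 1 [order #1] limit_sell(price=103, qty=9): fills=none; bids=[-] asks=[#1:9@103]
After op 2 [order #2] limit_buy(price=102, qty=8): fills=none; bids=[#2:8@102] asks=[#1:9@103]
After op 3 cancel(order #1): fills=none; bids=[#2:8@102] asks=[-]
After op 4 [order #3] limit_buy(price=104, qty=1): fills=none; bids=[#3:1@104 #2:8@102] asks=[-]
After op 5 [order #4] limit_buy(price=104, qty=6): fills=none; bids=[#3:1@104 #4:6@104 #2:8@102] asks=[-]
After op 6 [order #5] market_sell(qty=6): fills=#3x#5:1@104 #4x#5:5@104; bids=[#4:1@104 #2:8@102] asks=[-]

Answer: bid=- ask=103
bid=102 ask=103
bid=102 ask=-
bid=104 ask=-
bid=104 ask=-
bid=104 ask=-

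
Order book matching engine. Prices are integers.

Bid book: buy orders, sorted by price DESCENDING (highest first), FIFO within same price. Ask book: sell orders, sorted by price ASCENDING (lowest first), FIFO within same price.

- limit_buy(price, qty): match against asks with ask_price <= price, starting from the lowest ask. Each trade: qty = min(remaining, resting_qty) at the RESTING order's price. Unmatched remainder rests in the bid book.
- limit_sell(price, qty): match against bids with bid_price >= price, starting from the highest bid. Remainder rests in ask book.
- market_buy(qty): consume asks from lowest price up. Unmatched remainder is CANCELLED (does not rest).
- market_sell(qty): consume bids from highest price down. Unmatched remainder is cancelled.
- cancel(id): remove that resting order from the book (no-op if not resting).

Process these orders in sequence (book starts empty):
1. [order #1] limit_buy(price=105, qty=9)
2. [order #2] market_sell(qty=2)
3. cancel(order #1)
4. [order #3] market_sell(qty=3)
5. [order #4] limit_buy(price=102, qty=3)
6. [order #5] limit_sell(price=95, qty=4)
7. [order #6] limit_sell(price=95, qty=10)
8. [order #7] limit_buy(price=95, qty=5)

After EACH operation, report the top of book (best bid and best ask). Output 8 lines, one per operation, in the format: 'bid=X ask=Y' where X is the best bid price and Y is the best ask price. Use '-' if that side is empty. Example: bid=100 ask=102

Answer: bid=105 ask=-
bid=105 ask=-
bid=- ask=-
bid=- ask=-
bid=102 ask=-
bid=- ask=95
bid=- ask=95
bid=- ask=95

Derivation:
After op 1 [order #1] limit_buy(price=105, qty=9): fills=none; bids=[#1:9@105] asks=[-]
After op 2 [order #2] market_sell(qty=2): fills=#1x#2:2@105; bids=[#1:7@105] asks=[-]
After op 3 cancel(order #1): fills=none; bids=[-] asks=[-]
After op 4 [order #3] market_sell(qty=3): fills=none; bids=[-] asks=[-]
After op 5 [order #4] limit_buy(price=102, qty=3): fills=none; bids=[#4:3@102] asks=[-]
After op 6 [order #5] limit_sell(price=95, qty=4): fills=#4x#5:3@102; bids=[-] asks=[#5:1@95]
After op 7 [order #6] limit_sell(price=95, qty=10): fills=none; bids=[-] asks=[#5:1@95 #6:10@95]
After op 8 [order #7] limit_buy(price=95, qty=5): fills=#7x#5:1@95 #7x#6:4@95; bids=[-] asks=[#6:6@95]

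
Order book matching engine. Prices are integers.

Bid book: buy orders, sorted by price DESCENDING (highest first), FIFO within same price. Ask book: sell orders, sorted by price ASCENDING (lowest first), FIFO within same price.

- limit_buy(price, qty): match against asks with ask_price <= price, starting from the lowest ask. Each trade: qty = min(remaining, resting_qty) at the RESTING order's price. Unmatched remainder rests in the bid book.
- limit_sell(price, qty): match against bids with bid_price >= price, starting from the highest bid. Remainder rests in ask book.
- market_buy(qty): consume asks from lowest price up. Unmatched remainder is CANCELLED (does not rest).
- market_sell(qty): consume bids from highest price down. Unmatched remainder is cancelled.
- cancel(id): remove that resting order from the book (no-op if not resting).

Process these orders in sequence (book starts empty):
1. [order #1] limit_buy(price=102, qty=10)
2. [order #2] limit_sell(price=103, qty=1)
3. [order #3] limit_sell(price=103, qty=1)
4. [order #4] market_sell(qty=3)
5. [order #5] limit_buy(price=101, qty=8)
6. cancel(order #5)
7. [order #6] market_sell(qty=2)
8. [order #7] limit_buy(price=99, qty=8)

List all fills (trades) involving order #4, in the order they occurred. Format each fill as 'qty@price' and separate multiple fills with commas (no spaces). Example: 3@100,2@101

Answer: 3@102

Derivation:
After op 1 [order #1] limit_buy(price=102, qty=10): fills=none; bids=[#1:10@102] asks=[-]
After op 2 [order #2] limit_sell(price=103, qty=1): fills=none; bids=[#1:10@102] asks=[#2:1@103]
After op 3 [order #3] limit_sell(price=103, qty=1): fills=none; bids=[#1:10@102] asks=[#2:1@103 #3:1@103]
After op 4 [order #4] market_sell(qty=3): fills=#1x#4:3@102; bids=[#1:7@102] asks=[#2:1@103 #3:1@103]
After op 5 [order #5] limit_buy(price=101, qty=8): fills=none; bids=[#1:7@102 #5:8@101] asks=[#2:1@103 #3:1@103]
After op 6 cancel(order #5): fills=none; bids=[#1:7@102] asks=[#2:1@103 #3:1@103]
After op 7 [order #6] market_sell(qty=2): fills=#1x#6:2@102; bids=[#1:5@102] asks=[#2:1@103 #3:1@103]
After op 8 [order #7] limit_buy(price=99, qty=8): fills=none; bids=[#1:5@102 #7:8@99] asks=[#2:1@103 #3:1@103]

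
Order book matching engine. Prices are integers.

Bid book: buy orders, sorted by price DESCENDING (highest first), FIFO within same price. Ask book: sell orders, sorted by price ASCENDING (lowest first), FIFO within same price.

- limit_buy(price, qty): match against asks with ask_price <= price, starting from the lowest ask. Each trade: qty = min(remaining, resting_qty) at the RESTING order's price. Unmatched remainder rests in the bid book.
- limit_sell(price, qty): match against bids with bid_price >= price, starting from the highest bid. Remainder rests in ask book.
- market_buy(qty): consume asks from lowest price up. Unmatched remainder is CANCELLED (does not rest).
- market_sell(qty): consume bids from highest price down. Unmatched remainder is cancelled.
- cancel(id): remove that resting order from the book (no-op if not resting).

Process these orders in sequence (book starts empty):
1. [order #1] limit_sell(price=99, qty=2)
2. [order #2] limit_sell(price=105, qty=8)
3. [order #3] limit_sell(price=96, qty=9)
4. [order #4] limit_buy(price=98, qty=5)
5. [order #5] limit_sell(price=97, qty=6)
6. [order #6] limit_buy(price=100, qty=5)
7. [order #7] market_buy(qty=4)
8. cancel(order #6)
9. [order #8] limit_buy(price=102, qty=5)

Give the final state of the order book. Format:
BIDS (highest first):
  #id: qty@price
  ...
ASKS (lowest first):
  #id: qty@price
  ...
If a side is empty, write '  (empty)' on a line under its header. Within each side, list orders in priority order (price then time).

Answer: BIDS (highest first):
  #8: 2@102
ASKS (lowest first):
  #2: 8@105

Derivation:
After op 1 [order #1] limit_sell(price=99, qty=2): fills=none; bids=[-] asks=[#1:2@99]
After op 2 [order #2] limit_sell(price=105, qty=8): fills=none; bids=[-] asks=[#1:2@99 #2:8@105]
After op 3 [order #3] limit_sell(price=96, qty=9): fills=none; bids=[-] asks=[#3:9@96 #1:2@99 #2:8@105]
After op 4 [order #4] limit_buy(price=98, qty=5): fills=#4x#3:5@96; bids=[-] asks=[#3:4@96 #1:2@99 #2:8@105]
After op 5 [order #5] limit_sell(price=97, qty=6): fills=none; bids=[-] asks=[#3:4@96 #5:6@97 #1:2@99 #2:8@105]
After op 6 [order #6] limit_buy(price=100, qty=5): fills=#6x#3:4@96 #6x#5:1@97; bids=[-] asks=[#5:5@97 #1:2@99 #2:8@105]
After op 7 [order #7] market_buy(qty=4): fills=#7x#5:4@97; bids=[-] asks=[#5:1@97 #1:2@99 #2:8@105]
After op 8 cancel(order #6): fills=none; bids=[-] asks=[#5:1@97 #1:2@99 #2:8@105]
After op 9 [order #8] limit_buy(price=102, qty=5): fills=#8x#5:1@97 #8x#1:2@99; bids=[#8:2@102] asks=[#2:8@105]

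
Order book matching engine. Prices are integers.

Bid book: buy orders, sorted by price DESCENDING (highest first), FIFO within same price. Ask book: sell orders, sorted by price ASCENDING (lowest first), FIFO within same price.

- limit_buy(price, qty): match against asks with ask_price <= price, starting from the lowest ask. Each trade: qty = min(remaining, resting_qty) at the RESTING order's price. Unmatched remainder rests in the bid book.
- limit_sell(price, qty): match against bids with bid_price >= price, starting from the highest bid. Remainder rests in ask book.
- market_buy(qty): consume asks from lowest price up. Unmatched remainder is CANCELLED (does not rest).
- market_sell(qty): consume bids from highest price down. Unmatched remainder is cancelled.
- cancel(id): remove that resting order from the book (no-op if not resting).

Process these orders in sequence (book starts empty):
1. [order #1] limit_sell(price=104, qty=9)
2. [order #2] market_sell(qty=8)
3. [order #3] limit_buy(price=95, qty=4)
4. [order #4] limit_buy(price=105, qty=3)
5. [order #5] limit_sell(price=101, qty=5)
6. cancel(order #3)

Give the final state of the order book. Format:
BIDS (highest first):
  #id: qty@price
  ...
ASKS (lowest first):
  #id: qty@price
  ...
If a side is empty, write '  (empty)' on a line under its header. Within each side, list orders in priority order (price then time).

After op 1 [order #1] limit_sell(price=104, qty=9): fills=none; bids=[-] asks=[#1:9@104]
After op 2 [order #2] market_sell(qty=8): fills=none; bids=[-] asks=[#1:9@104]
After op 3 [order #3] limit_buy(price=95, qty=4): fills=none; bids=[#3:4@95] asks=[#1:9@104]
After op 4 [order #4] limit_buy(price=105, qty=3): fills=#4x#1:3@104; bids=[#3:4@95] asks=[#1:6@104]
After op 5 [order #5] limit_sell(price=101, qty=5): fills=none; bids=[#3:4@95] asks=[#5:5@101 #1:6@104]
After op 6 cancel(order #3): fills=none; bids=[-] asks=[#5:5@101 #1:6@104]

Answer: BIDS (highest first):
  (empty)
ASKS (lowest first):
  #5: 5@101
  #1: 6@104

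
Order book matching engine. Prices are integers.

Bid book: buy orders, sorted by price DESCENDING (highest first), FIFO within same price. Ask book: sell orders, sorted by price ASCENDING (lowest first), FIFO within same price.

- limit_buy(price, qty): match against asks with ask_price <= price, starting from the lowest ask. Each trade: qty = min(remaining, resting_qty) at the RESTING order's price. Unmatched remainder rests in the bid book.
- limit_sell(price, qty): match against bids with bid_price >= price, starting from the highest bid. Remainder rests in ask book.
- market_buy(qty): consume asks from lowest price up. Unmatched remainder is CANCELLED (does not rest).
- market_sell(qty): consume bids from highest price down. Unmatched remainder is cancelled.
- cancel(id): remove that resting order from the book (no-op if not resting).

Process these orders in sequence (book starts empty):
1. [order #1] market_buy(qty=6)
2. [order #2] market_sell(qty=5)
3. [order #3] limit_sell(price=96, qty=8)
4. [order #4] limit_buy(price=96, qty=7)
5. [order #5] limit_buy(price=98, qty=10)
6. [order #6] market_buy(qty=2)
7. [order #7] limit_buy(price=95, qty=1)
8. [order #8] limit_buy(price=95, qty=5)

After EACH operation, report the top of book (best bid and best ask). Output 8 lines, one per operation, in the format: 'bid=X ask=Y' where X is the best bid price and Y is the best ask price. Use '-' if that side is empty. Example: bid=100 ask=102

After op 1 [order #1] market_buy(qty=6): fills=none; bids=[-] asks=[-]
After op 2 [order #2] market_sell(qty=5): fills=none; bids=[-] asks=[-]
After op 3 [order #3] limit_sell(price=96, qty=8): fills=none; bids=[-] asks=[#3:8@96]
After op 4 [order #4] limit_buy(price=96, qty=7): fills=#4x#3:7@96; bids=[-] asks=[#3:1@96]
After op 5 [order #5] limit_buy(price=98, qty=10): fills=#5x#3:1@96; bids=[#5:9@98] asks=[-]
After op 6 [order #6] market_buy(qty=2): fills=none; bids=[#5:9@98] asks=[-]
After op 7 [order #7] limit_buy(price=95, qty=1): fills=none; bids=[#5:9@98 #7:1@95] asks=[-]
After op 8 [order #8] limit_buy(price=95, qty=5): fills=none; bids=[#5:9@98 #7:1@95 #8:5@95] asks=[-]

Answer: bid=- ask=-
bid=- ask=-
bid=- ask=96
bid=- ask=96
bid=98 ask=-
bid=98 ask=-
bid=98 ask=-
bid=98 ask=-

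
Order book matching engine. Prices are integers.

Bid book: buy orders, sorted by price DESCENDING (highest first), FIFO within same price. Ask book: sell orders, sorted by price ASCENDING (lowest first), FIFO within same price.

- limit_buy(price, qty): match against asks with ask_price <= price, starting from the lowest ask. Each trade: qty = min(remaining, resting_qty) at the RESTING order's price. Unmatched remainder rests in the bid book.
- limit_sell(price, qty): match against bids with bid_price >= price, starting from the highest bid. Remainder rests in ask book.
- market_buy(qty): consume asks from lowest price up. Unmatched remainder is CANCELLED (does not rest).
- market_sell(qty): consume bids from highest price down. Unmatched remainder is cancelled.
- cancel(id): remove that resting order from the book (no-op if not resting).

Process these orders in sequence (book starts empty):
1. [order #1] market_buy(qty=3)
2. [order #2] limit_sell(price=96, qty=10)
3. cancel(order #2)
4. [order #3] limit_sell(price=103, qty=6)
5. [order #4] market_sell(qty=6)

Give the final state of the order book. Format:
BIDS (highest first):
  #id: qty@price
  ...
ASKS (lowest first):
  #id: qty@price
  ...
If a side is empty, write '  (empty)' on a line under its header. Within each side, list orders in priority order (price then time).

After op 1 [order #1] market_buy(qty=3): fills=none; bids=[-] asks=[-]
After op 2 [order #2] limit_sell(price=96, qty=10): fills=none; bids=[-] asks=[#2:10@96]
After op 3 cancel(order #2): fills=none; bids=[-] asks=[-]
After op 4 [order #3] limit_sell(price=103, qty=6): fills=none; bids=[-] asks=[#3:6@103]
After op 5 [order #4] market_sell(qty=6): fills=none; bids=[-] asks=[#3:6@103]

Answer: BIDS (highest first):
  (empty)
ASKS (lowest first):
  #3: 6@103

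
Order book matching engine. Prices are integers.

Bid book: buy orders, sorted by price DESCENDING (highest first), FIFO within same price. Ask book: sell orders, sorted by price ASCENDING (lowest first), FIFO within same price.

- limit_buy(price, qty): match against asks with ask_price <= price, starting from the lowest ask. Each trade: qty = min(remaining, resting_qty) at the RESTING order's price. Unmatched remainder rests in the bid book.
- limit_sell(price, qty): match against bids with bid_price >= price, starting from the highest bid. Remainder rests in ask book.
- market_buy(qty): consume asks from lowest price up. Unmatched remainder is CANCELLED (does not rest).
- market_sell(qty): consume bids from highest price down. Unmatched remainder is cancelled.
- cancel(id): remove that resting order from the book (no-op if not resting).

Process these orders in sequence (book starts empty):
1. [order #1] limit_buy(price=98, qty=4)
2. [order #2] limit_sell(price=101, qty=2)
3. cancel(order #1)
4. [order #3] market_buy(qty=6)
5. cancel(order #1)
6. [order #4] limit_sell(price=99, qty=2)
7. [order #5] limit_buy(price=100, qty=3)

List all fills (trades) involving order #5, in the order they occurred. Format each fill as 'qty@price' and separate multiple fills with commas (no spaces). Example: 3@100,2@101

Answer: 2@99

Derivation:
After op 1 [order #1] limit_buy(price=98, qty=4): fills=none; bids=[#1:4@98] asks=[-]
After op 2 [order #2] limit_sell(price=101, qty=2): fills=none; bids=[#1:4@98] asks=[#2:2@101]
After op 3 cancel(order #1): fills=none; bids=[-] asks=[#2:2@101]
After op 4 [order #3] market_buy(qty=6): fills=#3x#2:2@101; bids=[-] asks=[-]
After op 5 cancel(order #1): fills=none; bids=[-] asks=[-]
After op 6 [order #4] limit_sell(price=99, qty=2): fills=none; bids=[-] asks=[#4:2@99]
After op 7 [order #5] limit_buy(price=100, qty=3): fills=#5x#4:2@99; bids=[#5:1@100] asks=[-]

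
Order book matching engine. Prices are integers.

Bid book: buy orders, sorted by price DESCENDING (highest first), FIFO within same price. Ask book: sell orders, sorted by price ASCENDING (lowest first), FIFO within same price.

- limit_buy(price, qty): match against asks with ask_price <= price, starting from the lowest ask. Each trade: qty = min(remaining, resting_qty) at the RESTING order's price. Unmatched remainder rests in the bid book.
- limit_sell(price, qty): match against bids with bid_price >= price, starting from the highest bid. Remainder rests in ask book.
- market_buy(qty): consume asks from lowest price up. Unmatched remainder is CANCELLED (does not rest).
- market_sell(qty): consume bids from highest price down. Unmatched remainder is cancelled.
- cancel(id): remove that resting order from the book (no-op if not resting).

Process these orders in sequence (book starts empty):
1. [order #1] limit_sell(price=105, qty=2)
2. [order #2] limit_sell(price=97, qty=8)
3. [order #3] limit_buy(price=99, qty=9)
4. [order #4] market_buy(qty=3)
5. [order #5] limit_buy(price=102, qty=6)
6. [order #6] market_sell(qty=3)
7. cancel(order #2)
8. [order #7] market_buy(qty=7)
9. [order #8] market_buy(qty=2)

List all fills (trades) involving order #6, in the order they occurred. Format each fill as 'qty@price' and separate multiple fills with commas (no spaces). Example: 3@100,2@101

Answer: 3@102

Derivation:
After op 1 [order #1] limit_sell(price=105, qty=2): fills=none; bids=[-] asks=[#1:2@105]
After op 2 [order #2] limit_sell(price=97, qty=8): fills=none; bids=[-] asks=[#2:8@97 #1:2@105]
After op 3 [order #3] limit_buy(price=99, qty=9): fills=#3x#2:8@97; bids=[#3:1@99] asks=[#1:2@105]
After op 4 [order #4] market_buy(qty=3): fills=#4x#1:2@105; bids=[#3:1@99] asks=[-]
After op 5 [order #5] limit_buy(price=102, qty=6): fills=none; bids=[#5:6@102 #3:1@99] asks=[-]
After op 6 [order #6] market_sell(qty=3): fills=#5x#6:3@102; bids=[#5:3@102 #3:1@99] asks=[-]
After op 7 cancel(order #2): fills=none; bids=[#5:3@102 #3:1@99] asks=[-]
After op 8 [order #7] market_buy(qty=7): fills=none; bids=[#5:3@102 #3:1@99] asks=[-]
After op 9 [order #8] market_buy(qty=2): fills=none; bids=[#5:3@102 #3:1@99] asks=[-]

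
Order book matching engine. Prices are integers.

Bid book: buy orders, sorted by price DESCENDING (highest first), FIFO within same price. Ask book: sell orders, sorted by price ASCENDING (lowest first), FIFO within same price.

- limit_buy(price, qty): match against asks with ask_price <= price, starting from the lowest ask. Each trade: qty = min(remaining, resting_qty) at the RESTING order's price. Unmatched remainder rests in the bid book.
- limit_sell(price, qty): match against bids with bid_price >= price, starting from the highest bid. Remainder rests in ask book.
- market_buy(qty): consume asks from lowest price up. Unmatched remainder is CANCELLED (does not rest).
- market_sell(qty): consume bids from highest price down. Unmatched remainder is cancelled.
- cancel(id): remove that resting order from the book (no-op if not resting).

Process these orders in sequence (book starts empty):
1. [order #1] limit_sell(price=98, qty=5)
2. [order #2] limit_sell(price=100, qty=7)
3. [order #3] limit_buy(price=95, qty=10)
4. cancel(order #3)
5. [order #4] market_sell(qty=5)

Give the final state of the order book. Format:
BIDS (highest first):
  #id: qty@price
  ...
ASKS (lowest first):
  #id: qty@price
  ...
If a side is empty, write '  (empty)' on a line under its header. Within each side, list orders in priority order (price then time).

Answer: BIDS (highest first):
  (empty)
ASKS (lowest first):
  #1: 5@98
  #2: 7@100

Derivation:
After op 1 [order #1] limit_sell(price=98, qty=5): fills=none; bids=[-] asks=[#1:5@98]
After op 2 [order #2] limit_sell(price=100, qty=7): fills=none; bids=[-] asks=[#1:5@98 #2:7@100]
After op 3 [order #3] limit_buy(price=95, qty=10): fills=none; bids=[#3:10@95] asks=[#1:5@98 #2:7@100]
After op 4 cancel(order #3): fills=none; bids=[-] asks=[#1:5@98 #2:7@100]
After op 5 [order #4] market_sell(qty=5): fills=none; bids=[-] asks=[#1:5@98 #2:7@100]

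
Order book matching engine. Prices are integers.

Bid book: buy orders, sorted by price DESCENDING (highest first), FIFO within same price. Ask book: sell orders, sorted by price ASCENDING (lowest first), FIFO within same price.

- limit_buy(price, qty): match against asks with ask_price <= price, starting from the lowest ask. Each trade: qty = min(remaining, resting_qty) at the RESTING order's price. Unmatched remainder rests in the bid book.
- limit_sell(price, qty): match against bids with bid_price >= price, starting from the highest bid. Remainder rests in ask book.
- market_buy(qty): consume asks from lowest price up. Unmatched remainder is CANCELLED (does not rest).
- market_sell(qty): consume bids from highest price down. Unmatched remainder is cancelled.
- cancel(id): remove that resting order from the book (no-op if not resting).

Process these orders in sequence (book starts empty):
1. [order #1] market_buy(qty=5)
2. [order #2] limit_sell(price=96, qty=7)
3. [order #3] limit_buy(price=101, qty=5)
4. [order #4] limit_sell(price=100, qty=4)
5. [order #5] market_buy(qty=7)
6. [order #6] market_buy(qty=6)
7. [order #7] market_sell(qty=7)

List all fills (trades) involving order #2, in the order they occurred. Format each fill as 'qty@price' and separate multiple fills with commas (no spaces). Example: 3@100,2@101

Answer: 5@96,2@96

Derivation:
After op 1 [order #1] market_buy(qty=5): fills=none; bids=[-] asks=[-]
After op 2 [order #2] limit_sell(price=96, qty=7): fills=none; bids=[-] asks=[#2:7@96]
After op 3 [order #3] limit_buy(price=101, qty=5): fills=#3x#2:5@96; bids=[-] asks=[#2:2@96]
After op 4 [order #4] limit_sell(price=100, qty=4): fills=none; bids=[-] asks=[#2:2@96 #4:4@100]
After op 5 [order #5] market_buy(qty=7): fills=#5x#2:2@96 #5x#4:4@100; bids=[-] asks=[-]
After op 6 [order #6] market_buy(qty=6): fills=none; bids=[-] asks=[-]
After op 7 [order #7] market_sell(qty=7): fills=none; bids=[-] asks=[-]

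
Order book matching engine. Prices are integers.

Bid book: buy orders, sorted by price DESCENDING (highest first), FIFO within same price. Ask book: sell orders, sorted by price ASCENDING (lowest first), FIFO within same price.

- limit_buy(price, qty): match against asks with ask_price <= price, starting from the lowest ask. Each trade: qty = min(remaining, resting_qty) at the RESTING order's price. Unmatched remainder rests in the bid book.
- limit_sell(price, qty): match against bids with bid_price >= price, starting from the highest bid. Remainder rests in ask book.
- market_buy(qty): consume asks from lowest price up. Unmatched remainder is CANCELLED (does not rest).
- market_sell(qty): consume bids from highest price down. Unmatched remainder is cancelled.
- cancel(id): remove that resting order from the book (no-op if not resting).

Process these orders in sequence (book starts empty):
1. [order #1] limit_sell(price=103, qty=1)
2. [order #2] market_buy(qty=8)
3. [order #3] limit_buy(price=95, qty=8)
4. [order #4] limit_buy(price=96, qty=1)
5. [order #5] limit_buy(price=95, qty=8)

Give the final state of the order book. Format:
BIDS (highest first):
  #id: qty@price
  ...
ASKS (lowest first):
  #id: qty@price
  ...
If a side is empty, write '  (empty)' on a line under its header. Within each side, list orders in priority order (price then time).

After op 1 [order #1] limit_sell(price=103, qty=1): fills=none; bids=[-] asks=[#1:1@103]
After op 2 [order #2] market_buy(qty=8): fills=#2x#1:1@103; bids=[-] asks=[-]
After op 3 [order #3] limit_buy(price=95, qty=8): fills=none; bids=[#3:8@95] asks=[-]
After op 4 [order #4] limit_buy(price=96, qty=1): fills=none; bids=[#4:1@96 #3:8@95] asks=[-]
After op 5 [order #5] limit_buy(price=95, qty=8): fills=none; bids=[#4:1@96 #3:8@95 #5:8@95] asks=[-]

Answer: BIDS (highest first):
  #4: 1@96
  #3: 8@95
  #5: 8@95
ASKS (lowest first):
  (empty)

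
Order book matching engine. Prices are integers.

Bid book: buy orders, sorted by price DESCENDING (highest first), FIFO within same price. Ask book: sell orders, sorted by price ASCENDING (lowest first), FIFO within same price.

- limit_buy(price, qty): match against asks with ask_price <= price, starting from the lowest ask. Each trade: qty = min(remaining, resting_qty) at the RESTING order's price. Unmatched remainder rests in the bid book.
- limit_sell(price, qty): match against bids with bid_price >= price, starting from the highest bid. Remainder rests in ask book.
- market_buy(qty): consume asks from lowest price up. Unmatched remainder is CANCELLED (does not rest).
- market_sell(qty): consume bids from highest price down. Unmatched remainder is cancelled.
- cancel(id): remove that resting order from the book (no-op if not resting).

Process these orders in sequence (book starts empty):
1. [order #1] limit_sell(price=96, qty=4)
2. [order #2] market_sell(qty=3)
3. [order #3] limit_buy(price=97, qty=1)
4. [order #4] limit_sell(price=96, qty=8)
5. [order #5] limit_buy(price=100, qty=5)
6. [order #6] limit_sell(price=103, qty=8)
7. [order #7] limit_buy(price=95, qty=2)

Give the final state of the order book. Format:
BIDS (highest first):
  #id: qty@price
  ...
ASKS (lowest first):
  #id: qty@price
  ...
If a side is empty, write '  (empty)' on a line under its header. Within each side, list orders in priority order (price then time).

After op 1 [order #1] limit_sell(price=96, qty=4): fills=none; bids=[-] asks=[#1:4@96]
After op 2 [order #2] market_sell(qty=3): fills=none; bids=[-] asks=[#1:4@96]
After op 3 [order #3] limit_buy(price=97, qty=1): fills=#3x#1:1@96; bids=[-] asks=[#1:3@96]
After op 4 [order #4] limit_sell(price=96, qty=8): fills=none; bids=[-] asks=[#1:3@96 #4:8@96]
After op 5 [order #5] limit_buy(price=100, qty=5): fills=#5x#1:3@96 #5x#4:2@96; bids=[-] asks=[#4:6@96]
After op 6 [order #6] limit_sell(price=103, qty=8): fills=none; bids=[-] asks=[#4:6@96 #6:8@103]
After op 7 [order #7] limit_buy(price=95, qty=2): fills=none; bids=[#7:2@95] asks=[#4:6@96 #6:8@103]

Answer: BIDS (highest first):
  #7: 2@95
ASKS (lowest first):
  #4: 6@96
  #6: 8@103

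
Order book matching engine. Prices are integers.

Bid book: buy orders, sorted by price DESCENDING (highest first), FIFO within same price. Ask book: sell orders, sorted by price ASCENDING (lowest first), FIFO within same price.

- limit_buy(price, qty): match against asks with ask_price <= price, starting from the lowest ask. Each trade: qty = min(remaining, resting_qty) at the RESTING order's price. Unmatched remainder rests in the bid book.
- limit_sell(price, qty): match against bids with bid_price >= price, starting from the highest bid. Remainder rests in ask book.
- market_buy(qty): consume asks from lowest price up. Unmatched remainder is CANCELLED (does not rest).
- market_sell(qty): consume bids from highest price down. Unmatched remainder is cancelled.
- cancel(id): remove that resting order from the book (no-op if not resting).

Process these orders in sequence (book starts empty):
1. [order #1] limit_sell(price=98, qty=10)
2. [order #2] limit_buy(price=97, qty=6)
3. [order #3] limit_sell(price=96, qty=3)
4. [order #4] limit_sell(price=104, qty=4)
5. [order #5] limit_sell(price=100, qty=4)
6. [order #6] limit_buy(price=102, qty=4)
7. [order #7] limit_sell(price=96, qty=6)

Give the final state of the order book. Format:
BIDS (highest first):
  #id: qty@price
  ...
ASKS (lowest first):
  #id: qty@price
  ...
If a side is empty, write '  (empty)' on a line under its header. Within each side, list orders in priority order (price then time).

After op 1 [order #1] limit_sell(price=98, qty=10): fills=none; bids=[-] asks=[#1:10@98]
After op 2 [order #2] limit_buy(price=97, qty=6): fills=none; bids=[#2:6@97] asks=[#1:10@98]
After op 3 [order #3] limit_sell(price=96, qty=3): fills=#2x#3:3@97; bids=[#2:3@97] asks=[#1:10@98]
After op 4 [order #4] limit_sell(price=104, qty=4): fills=none; bids=[#2:3@97] asks=[#1:10@98 #4:4@104]
After op 5 [order #5] limit_sell(price=100, qty=4): fills=none; bids=[#2:3@97] asks=[#1:10@98 #5:4@100 #4:4@104]
After op 6 [order #6] limit_buy(price=102, qty=4): fills=#6x#1:4@98; bids=[#2:3@97] asks=[#1:6@98 #5:4@100 #4:4@104]
After op 7 [order #7] limit_sell(price=96, qty=6): fills=#2x#7:3@97; bids=[-] asks=[#7:3@96 #1:6@98 #5:4@100 #4:4@104]

Answer: BIDS (highest first):
  (empty)
ASKS (lowest first):
  #7: 3@96
  #1: 6@98
  #5: 4@100
  #4: 4@104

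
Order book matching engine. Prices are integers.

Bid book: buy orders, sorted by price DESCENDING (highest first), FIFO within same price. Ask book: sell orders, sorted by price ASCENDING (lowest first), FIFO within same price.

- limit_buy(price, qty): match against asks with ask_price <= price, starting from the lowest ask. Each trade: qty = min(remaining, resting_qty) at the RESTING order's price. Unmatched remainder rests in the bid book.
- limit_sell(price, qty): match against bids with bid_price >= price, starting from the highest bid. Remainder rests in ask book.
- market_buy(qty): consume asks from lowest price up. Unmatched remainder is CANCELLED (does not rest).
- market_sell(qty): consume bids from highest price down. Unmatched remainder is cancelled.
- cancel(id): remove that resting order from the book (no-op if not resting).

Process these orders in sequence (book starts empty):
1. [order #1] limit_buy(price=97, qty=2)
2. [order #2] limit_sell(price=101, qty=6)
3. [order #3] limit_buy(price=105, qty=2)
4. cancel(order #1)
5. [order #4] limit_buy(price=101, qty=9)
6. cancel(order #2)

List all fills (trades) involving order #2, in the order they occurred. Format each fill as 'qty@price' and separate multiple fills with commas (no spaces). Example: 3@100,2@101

After op 1 [order #1] limit_buy(price=97, qty=2): fills=none; bids=[#1:2@97] asks=[-]
After op 2 [order #2] limit_sell(price=101, qty=6): fills=none; bids=[#1:2@97] asks=[#2:6@101]
After op 3 [order #3] limit_buy(price=105, qty=2): fills=#3x#2:2@101; bids=[#1:2@97] asks=[#2:4@101]
After op 4 cancel(order #1): fills=none; bids=[-] asks=[#2:4@101]
After op 5 [order #4] limit_buy(price=101, qty=9): fills=#4x#2:4@101; bids=[#4:5@101] asks=[-]
After op 6 cancel(order #2): fills=none; bids=[#4:5@101] asks=[-]

Answer: 2@101,4@101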